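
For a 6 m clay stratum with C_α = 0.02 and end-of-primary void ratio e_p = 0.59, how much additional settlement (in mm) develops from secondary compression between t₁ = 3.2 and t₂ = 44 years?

S_s ≈ 85.9 mm

Secondary compression: S_s = C_α·H/(1+e_p)·log₁₀(t₂/t₁)
S_s = 0.02×6/(1+0.59)×log₁₀(44/3.2)
    = 0.07547 × 1.138 = 0.08591 m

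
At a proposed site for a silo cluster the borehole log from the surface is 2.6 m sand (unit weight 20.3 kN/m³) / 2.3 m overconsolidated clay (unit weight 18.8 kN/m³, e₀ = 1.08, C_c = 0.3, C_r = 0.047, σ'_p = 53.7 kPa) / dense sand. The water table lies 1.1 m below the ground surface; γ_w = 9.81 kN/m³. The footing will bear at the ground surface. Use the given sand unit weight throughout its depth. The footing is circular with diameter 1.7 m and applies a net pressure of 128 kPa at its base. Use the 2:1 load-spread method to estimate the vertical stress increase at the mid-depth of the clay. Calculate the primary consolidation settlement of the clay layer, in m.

Mid-depth of clay below the ground surface: z = 2.6 + 2.3/2 = 3.75 m.
Total vertical stress at mid-clay: σ_v = 20.3×2.6 + 18.8×1.15 = 74.4 kPa.
Pore pressure: u = 9.81×(3.75 − 1.1) = 25.997 kPa.
Initial effective stress: σ'_0 = σ_v − u = 74.4 − 25.997 = 48.403 kPa.
Stress increase at mid-clay by the 2:1 spreading method:
Δσ ≈ qD²/(D+z)² = 128×1.7²/(1.7+3.75)² = 12.454 kPa
Final effective stress: σ'_f = 48.403 + 12.454 = 60.857 kPa.
σ'_f = 60.857 > σ'_p = 53.7 kPa, so the stress path crosses the preconsolidation pressure — recompression up to σ'_p, then virgin compression beyond:
S_c = H/(1+e₀)·[C_r·log₁₀(σ'_p/σ'_0) + C_c·log₁₀(σ'_f/σ'_p)]
    = 2.3/2.08 × [0.047×log₁₀(53.7/48.403) + 0.3×log₁₀(60.857/53.7)]
    = 1.1058 × [0.0021198 + 0.016301] = 0.02037 m

S_c ≈ 0.0204 m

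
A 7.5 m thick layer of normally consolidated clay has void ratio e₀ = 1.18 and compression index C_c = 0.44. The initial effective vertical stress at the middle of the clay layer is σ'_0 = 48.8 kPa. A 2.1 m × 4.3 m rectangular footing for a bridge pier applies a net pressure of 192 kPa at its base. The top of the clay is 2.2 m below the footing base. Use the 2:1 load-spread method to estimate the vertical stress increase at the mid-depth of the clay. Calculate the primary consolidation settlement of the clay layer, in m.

S_c ≈ 0.235 m

Mid-depth of clay below the footing base: z = 2.2 + 7.5/2 = 5.95 m.
Stress increase at mid-clay by the 2:1 spreading method:
Δσ = qBL/((B+z)(L+z)) = 192×2.1×4.3/((2.1+5.95)(4.3+5.95)) = 21.012 kPa
Final effective stress: σ'_f = σ'_0 + Δσ = 48.8 + 21.012 = 69.812 kPa.
Normally consolidated clay, so the full stress increment lies on the virgin compression line:
S_c = C_c·H/(1+e₀)·log₁₀(σ'_f/σ'_0) = 0.44×7.5/(1+1.18)×log₁₀(69.812/48.8)
    = 1.5138 × 0.15551 = 0.2354 m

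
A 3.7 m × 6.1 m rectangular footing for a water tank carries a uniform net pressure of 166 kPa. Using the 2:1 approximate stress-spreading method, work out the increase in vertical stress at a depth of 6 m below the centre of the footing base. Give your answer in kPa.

Δσ_z ≈ 31.9 kPa

By the 2:1 method the load spreads at 1 horizontal : 2 vertical, so at depth z the loaded area has grown by z in each plan dimension:
Δσ = qBL/((B+z)(L+z)) = 166×3.7×6.1/((3.7+6)(6.1+6)) = 31.921 kPa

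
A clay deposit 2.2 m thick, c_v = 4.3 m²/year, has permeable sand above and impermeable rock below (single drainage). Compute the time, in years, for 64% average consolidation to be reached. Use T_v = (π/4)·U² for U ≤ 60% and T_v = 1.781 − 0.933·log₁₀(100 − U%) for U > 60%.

Drainage path length: H_d = H = 2.2 m (single drainage).
U > 60%: T_v = 1.781 − 0.933·log₁₀(100 − 64) = 0.32897.
t = T_v·H_d²/c_v = 0.32897×2.2²/4.3 = 0.3703 years.

t ≈ 0.37 years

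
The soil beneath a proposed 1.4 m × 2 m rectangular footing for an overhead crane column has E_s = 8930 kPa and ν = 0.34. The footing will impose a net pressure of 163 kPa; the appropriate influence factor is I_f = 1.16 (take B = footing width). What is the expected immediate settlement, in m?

Immediate (elastic) settlement: S_e = q·B·(1−ν²)/E_s · I_f.
S_e = 163 × 1.4 × (1 − 0.34²) / 8930 × 1.16
    = 163 × 1.4 × 0.8844 / 8930 × 1.16
    = 0.02622 m

S_e ≈ 0.0262 m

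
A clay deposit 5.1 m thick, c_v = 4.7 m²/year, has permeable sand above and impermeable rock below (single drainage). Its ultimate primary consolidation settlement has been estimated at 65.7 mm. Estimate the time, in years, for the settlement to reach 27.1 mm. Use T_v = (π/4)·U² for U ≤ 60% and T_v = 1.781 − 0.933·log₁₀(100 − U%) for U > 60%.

t ≈ 0.74 years

Drainage path length: H_d = H = 5.1 m (single drainage).
U = S(t)/S_ult = 27.1/65.7 = 0.4125.
U ≤ 60%: T_v = (π/4)·U² = (π/4)×0.41248² = 0.13363.
t = T_v·H_d²/c_v = 0.13363×5.1²/4.7 = 0.7395 years.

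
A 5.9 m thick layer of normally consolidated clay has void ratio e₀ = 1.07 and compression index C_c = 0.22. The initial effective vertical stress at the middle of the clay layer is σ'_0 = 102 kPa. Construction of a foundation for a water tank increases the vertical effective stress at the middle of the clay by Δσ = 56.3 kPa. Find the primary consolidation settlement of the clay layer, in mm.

S_c ≈ 120 mm

Final effective stress: σ'_f = σ'_0 + Δσ = 102 + 56.3 = 158.3 kPa.
Normally consolidated clay, so the full stress increment lies on the virgin compression line:
S_c = C_c·H/(1+e₀)·log₁₀(σ'_f/σ'_0) = 0.22×5.9/(1+1.07)×log₁₀(158.3/102)
    = 0.62705 × 0.19088 = 0.1197 m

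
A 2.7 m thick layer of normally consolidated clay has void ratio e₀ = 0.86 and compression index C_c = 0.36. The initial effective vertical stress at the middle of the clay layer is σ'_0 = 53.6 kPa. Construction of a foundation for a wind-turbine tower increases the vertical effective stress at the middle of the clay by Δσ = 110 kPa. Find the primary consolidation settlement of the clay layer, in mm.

S_c ≈ 253 mm

Final effective stress: σ'_f = σ'_0 + Δσ = 53.6 + 110 = 163.6 kPa.
Normally consolidated clay, so the full stress increment lies on the virgin compression line:
S_c = C_c·H/(1+e₀)·log₁₀(σ'_f/σ'_0) = 0.36×2.7/(1+0.86)×log₁₀(163.6/53.6)
    = 0.52258 × 0.48462 = 0.2533 m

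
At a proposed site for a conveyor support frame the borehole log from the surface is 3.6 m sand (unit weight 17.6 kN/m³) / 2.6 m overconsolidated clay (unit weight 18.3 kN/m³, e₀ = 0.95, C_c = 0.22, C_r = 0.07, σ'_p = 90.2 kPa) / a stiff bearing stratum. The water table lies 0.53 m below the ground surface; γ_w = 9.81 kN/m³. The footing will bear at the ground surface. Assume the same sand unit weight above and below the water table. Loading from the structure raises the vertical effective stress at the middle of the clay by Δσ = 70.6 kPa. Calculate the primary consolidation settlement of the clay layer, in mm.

Mid-depth of clay below the ground surface: z = 3.6 + 2.6/2 = 4.9 m.
Total vertical stress at mid-clay: σ_v = 17.6×3.6 + 18.3×1.3 = 87.15 kPa.
Pore pressure: u = 9.81×(4.9 − 0.53) = 42.87 kPa.
Initial effective stress: σ'_0 = σ_v − u = 87.15 − 42.87 = 44.28 kPa.
Final effective stress: σ'_f = 44.28 + 70.6 = 114.88 kPa.
σ'_f = 114.88 > σ'_p = 90.2 kPa, so the stress path crosses the preconsolidation pressure — recompression up to σ'_p, then virgin compression beyond:
S_c = H/(1+e₀)·[C_r·log₁₀(σ'_p/σ'_0) + C_c·log₁₀(σ'_f/σ'_p)]
    = 2.6/1.95 × [0.07×log₁₀(90.2/44.28) + 0.22×log₁₀(114.88/90.2)]
    = 1.3333 × [0.02163 + 0.023108] = 0.05965 m

S_c ≈ 59.6 mm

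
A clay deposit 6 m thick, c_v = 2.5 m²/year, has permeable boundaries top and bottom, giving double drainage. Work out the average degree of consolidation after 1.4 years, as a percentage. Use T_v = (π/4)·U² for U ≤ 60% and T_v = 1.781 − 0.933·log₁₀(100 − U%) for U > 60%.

Drainage path length: H_d = H/2 = 3 m (double drainage).
T_v = c_v·t/H_d² = 2.5×1.4/3² = 0.38889.
T_v = 0.38889 corresponds to the U > 60% branch:
U = 1 − 10^((1.781 − T_v)/0.933)/100 = 0.6895

U ≈ 68.9 %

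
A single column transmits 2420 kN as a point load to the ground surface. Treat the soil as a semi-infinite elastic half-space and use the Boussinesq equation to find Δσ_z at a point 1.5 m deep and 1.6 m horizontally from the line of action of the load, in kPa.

Δσ_z ≈ 76.9 kPa

Boussinesq vertical stress below a point load on an elastic half-space:
Δσ_z = 3P/(2πz²) · [1 + (r/z)²]^(−5/2)
r/z = 1.6/1.5 = 1.0667; [1+(r/z)²]^(−5/2) = 0.14966.
Δσ_z = 3×2420/(2π×1.5²) × 0.14966 = 513.54 × 0.14966 = 76.86 kPa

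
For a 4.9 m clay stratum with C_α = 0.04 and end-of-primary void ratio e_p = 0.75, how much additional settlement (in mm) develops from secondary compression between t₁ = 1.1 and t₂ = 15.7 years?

Secondary compression: S_s = C_α·H/(1+e_p)·log₁₀(t₂/t₁)
S_s = 0.04×4.9/(1+0.75)×log₁₀(15.7/1.1)
    = 0.112 × 1.155 = 0.1293 m

S_s ≈ 129 mm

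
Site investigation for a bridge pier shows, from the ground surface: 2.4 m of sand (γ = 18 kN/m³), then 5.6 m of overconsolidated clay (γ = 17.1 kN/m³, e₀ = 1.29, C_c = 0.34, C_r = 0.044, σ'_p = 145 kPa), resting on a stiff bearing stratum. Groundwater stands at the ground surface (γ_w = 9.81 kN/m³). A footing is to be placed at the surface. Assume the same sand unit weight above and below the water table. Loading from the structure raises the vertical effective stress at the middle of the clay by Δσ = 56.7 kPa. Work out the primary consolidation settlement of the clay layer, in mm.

Mid-depth of clay below the ground surface: z = 2.4 + 5.6/2 = 5.2 m.
Total vertical stress at mid-clay: σ_v = 18×2.4 + 17.1×2.8 = 91.08 kPa.
Pore pressure: u = 9.81×(5.2 − 0) = 51.012 kPa.
Initial effective stress: σ'_0 = σ_v − u = 91.08 − 51.012 = 40.068 kPa.
Final effective stress: σ'_f = 40.068 + 56.7 = 96.768 kPa.
σ'_f = 96.768 ≤ σ'_p = 145 kPa, so the clay remains overconsolidated and only the recompression index applies:
S_c = C_r·H/(1+e₀)·log₁₀(σ'_f/σ'_0) = 0.044×5.6/2.29×log₁₀(96.768/40.068)
    = 0.1076 × 0.38293 = 0.0412 m

S_c ≈ 41.2 mm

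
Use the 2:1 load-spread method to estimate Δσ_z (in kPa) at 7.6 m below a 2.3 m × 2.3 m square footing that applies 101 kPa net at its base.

By the 2:1 method the load spreads at 1 horizontal : 2 vertical, so at depth z the loaded area has grown by z in each plan dimension:
Δσ = qBL/((B+z)(L+z)) = 101×2.3×2.3/((2.3+7.6)(2.3+7.6)) = 5.4514 kPa

Δσ_z ≈ 5.45 kPa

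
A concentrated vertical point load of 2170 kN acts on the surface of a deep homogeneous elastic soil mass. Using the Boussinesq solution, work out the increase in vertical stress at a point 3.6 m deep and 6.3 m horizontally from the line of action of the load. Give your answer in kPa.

Boussinesq vertical stress below a point load on an elastic half-space:
Δσ_z = 3P/(2πz²) · [1 + (r/z)²]^(−5/2)
r/z = 6.3/3.6 = 1.75; [1+(r/z)²]^(−5/2) = 0.030062.
Δσ_z = 3×2170/(2π×3.6²) × 0.030062 = 79.946 × 0.030062 = 2.403 kPa

Δσ_z ≈ 2.4 kPa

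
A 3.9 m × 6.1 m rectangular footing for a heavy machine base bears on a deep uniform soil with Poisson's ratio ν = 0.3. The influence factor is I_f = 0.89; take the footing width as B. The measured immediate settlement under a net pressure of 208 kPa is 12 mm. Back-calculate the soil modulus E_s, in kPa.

S_e = q·B·(1−ν²)/E_s · I_f  ⇒  E_s = q·B·(1−ν²)·I_f / S_e.
E_s = 208 × 3.9 × 0.91 × 0.89 / 0.012 = 54750 kPa

E_s ≈ 54700 kPa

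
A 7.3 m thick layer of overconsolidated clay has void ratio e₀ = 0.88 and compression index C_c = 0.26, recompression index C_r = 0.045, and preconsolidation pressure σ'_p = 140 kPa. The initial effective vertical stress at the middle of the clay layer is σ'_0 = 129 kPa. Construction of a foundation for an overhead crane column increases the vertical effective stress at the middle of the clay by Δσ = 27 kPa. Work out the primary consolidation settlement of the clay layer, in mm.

Final effective stress: σ'_f = 129 + 27 = 156 kPa.
σ'_f = 156 > σ'_p = 140 kPa, so the stress path crosses the preconsolidation pressure — recompression up to σ'_p, then virgin compression beyond:
S_c = H/(1+e₀)·[C_r·log₁₀(σ'_p/σ'_0) + C_c·log₁₀(σ'_f/σ'_p)]
    = 7.3/1.88 × [0.045×log₁₀(140/129) + 0.26×log₁₀(156/140)]
    = 3.883 × [0.0015992 + 0.012219] = 0.05366 m

S_c ≈ 53.7 mm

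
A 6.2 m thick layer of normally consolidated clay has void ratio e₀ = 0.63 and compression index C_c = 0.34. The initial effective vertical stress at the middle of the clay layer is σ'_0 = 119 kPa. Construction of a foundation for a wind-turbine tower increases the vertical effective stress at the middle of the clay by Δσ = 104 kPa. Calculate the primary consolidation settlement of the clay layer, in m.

Final effective stress: σ'_f = σ'_0 + Δσ = 119 + 104 = 223 kPa.
Normally consolidated clay, so the full stress increment lies on the virgin compression line:
S_c = C_c·H/(1+e₀)·log₁₀(σ'_f/σ'_0) = 0.34×6.2/(1+0.63)×log₁₀(223/119)
    = 1.2933 × 0.27276 = 0.3528 m

S_c ≈ 0.353 m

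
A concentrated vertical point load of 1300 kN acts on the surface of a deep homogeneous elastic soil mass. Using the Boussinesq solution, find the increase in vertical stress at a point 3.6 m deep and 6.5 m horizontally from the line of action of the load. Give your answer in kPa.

Boussinesq vertical stress below a point load on an elastic half-space:
Δσ_z = 3P/(2πz²) · [1 + (r/z)²]^(−5/2)
r/z = 6.5/3.6 = 1.8056; [1+(r/z)²]^(−5/2) = 0.026697.
Δσ_z = 3×1300/(2π×3.6²) × 0.026697 = 47.894 × 0.026697 = 1.279 kPa

Δσ_z ≈ 1.28 kPa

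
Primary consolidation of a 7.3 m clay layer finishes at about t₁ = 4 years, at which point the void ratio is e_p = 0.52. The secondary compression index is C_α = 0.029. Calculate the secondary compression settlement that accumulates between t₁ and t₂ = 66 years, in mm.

Secondary compression: S_s = C_α·H/(1+e_p)·log₁₀(t₂/t₁)
S_s = 0.029×7.3/(1+0.52)×log₁₀(66/4)
    = 0.1393 × 1.217 = 0.1696 m

S_s ≈ 170 mm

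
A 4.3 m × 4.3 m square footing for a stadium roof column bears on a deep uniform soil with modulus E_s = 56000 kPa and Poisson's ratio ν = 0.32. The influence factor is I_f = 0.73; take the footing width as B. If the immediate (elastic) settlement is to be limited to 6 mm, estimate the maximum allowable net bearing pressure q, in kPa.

S_e = q·B·(1−ν²)/E_s · I_f  ⇒  q = S_e·E_s / (B·(1−ν²)·I_f).
q = 0.006 × 56000 / (4.3 × 0.8976 × 0.73) = 119.3 kPa

q ≈ 119 kPa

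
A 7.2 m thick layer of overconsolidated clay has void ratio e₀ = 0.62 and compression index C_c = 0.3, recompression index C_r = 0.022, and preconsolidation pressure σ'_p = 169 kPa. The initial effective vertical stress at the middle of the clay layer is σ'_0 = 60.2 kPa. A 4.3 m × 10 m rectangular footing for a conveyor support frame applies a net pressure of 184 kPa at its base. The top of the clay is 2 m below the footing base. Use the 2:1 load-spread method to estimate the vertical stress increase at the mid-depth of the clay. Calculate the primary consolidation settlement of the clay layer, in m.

S_c ≈ 0.0261 m

Mid-depth of clay below the footing base: z = 2 + 7.2/2 = 5.6 m.
Stress increase at mid-clay by the 2:1 spreading method:
Δσ = qBL/((B+z)(L+z)) = 184×4.3×10/((4.3+5.6)(10+5.6)) = 51.23 kPa
Final effective stress: σ'_f = 60.2 + 51.23 = 111.43 kPa.
σ'_f = 111.43 ≤ σ'_p = 169 kPa, so the clay remains overconsolidated and only the recompression index applies:
S_c = C_r·H/(1+e₀)·log₁₀(σ'_f/σ'_0) = 0.022×7.2/1.62×log₁₀(111.43/60.2)
    = 0.097777 × 0.26741 = 0.02615 m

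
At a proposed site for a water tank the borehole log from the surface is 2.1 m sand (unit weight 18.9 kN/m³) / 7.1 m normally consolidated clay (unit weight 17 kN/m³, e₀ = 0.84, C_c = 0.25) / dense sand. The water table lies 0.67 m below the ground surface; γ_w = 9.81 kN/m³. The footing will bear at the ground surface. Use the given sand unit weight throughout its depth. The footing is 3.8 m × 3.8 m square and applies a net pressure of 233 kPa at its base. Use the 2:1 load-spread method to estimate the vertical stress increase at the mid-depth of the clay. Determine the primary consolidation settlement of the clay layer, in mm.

S_c ≈ 231 mm

Mid-depth of clay below the ground surface: z = 2.1 + 7.1/2 = 5.65 m.
Total vertical stress at mid-clay: σ_v = 18.9×2.1 + 17×3.55 = 100.04 kPa.
Pore pressure: u = 9.81×(5.65 − 0.67) = 48.854 kPa.
Initial effective stress: σ'_0 = σ_v − u = 100.04 − 48.854 = 51.186 kPa.
Stress increase at mid-clay by the 2:1 spreading method:
Δσ = qBL/((B+z)(L+z)) = 233×3.8×3.8/((3.8+5.65)(3.8+5.65)) = 37.676 kPa
Final effective stress: σ'_f = σ'_0 + Δσ = 51.186 + 37.676 = 88.862 kPa.
Normally consolidated clay, so the full stress increment lies on the virgin compression line:
S_c = C_c·H/(1+e₀)·log₁₀(σ'_f/σ'_0) = 0.25×7.1/(1+0.84)×log₁₀(88.862/51.186)
    = 0.96467 × 0.23956 = 0.2311 m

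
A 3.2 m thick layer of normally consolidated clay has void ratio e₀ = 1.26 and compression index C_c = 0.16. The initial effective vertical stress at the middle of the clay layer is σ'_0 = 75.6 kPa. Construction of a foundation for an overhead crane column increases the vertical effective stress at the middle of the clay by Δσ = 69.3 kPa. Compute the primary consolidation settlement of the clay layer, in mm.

Final effective stress: σ'_f = σ'_0 + Δσ = 75.6 + 69.3 = 144.9 kPa.
Normally consolidated clay, so the full stress increment lies on the virgin compression line:
S_c = C_c·H/(1+e₀)·log₁₀(σ'_f/σ'_0) = 0.16×3.2/(1+1.26)×log₁₀(144.9/75.6)
    = 0.22655 × 0.28255 = 0.06401 m

S_c ≈ 64 mm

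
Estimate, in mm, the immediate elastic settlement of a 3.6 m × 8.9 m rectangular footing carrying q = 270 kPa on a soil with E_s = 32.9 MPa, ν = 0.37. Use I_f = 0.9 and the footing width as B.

S_e ≈ 22.9 mm

Immediate (elastic) settlement: S_e = q·B·(1−ν²)/E_s · I_f.
E_s = 32.9 MPa = 32900 kPa.
S_e = 270 × 3.6 × (1 − 0.37²) / 32900 × 0.9
    = 270 × 3.6 × 0.8631 / 32900 × 0.9
    = 0.02295 m = 22.95 mm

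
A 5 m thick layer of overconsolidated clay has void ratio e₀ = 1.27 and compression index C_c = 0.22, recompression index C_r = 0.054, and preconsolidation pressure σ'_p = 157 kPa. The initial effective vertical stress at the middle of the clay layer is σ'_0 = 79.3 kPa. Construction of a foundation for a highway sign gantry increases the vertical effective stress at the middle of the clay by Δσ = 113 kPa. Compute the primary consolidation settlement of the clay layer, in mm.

S_c ≈ 78 mm

Final effective stress: σ'_f = 79.3 + 113 = 192.3 kPa.
σ'_f = 192.3 > σ'_p = 157 kPa, so the stress path crosses the preconsolidation pressure — recompression up to σ'_p, then virgin compression beyond:
S_c = H/(1+e₀)·[C_r·log₁₀(σ'_p/σ'_0) + C_c·log₁₀(σ'_f/σ'_p)]
    = 5/2.27 × [0.054×log₁₀(157/79.3) + 0.22×log₁₀(192.3/157)]
    = 2.2026 × [0.016018 + 0.019378] = 0.07796 m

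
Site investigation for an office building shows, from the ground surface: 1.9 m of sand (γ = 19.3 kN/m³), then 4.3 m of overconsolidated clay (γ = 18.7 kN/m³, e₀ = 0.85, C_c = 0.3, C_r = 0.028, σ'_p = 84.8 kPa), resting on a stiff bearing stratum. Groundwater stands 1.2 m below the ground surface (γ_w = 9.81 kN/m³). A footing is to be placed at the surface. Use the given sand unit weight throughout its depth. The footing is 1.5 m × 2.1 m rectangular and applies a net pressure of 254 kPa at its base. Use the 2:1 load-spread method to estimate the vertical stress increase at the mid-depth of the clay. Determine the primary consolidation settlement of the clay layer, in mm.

Mid-depth of clay below the ground surface: z = 1.9 + 4.3/2 = 4.05 m.
Total vertical stress at mid-clay: σ_v = 19.3×1.9 + 18.7×2.15 = 76.875 kPa.
Pore pressure: u = 9.81×(4.05 − 1.2) = 27.959 kPa.
Initial effective stress: σ'_0 = σ_v − u = 76.875 − 27.959 = 48.916 kPa.
Stress increase at mid-clay by the 2:1 spreading method:
Δσ = qBL/((B+z)(L+z)) = 254×1.5×2.1/((1.5+4.05)(2.1+4.05)) = 23.441 kPa
Final effective stress: σ'_f = 48.916 + 23.441 = 72.357 kPa.
σ'_f = 72.357 ≤ σ'_p = 84.8 kPa, so the clay remains overconsolidated and only the recompression index applies:
S_c = C_r·H/(1+e₀)·log₁₀(σ'_f/σ'_0) = 0.028×4.3/1.85×log₁₀(72.357/48.916)
    = 0.06508 × 0.17003 = 0.01107 m

S_c ≈ 11.1 mm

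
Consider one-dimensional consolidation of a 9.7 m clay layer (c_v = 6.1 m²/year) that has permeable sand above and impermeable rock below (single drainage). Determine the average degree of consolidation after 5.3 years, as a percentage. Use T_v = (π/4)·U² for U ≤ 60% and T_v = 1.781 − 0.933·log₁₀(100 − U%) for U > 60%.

Drainage path length: H_d = H = 9.7 m (single drainage).
T_v = c_v·t/H_d² = 6.1×5.3/9.7² = 0.34361.
T_v = 0.34361 corresponds to the U > 60% branch:
U = 1 − 10^((1.781 − T_v)/0.933)/100 = 0.6528

U ≈ 65.3 %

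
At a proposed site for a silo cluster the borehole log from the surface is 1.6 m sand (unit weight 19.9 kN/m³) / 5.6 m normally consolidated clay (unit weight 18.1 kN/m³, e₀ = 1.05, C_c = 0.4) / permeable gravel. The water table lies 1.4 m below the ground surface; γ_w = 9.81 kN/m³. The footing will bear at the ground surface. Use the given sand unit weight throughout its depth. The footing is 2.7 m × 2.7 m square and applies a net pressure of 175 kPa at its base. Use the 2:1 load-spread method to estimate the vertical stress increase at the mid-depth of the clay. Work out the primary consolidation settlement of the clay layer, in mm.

S_c ≈ 185 mm

Mid-depth of clay below the ground surface: z = 1.6 + 5.6/2 = 4.4 m.
Total vertical stress at mid-clay: σ_v = 19.9×1.6 + 18.1×2.8 = 82.52 kPa.
Pore pressure: u = 9.81×(4.4 − 1.4) = 29.43 kPa.
Initial effective stress: σ'_0 = σ_v − u = 82.52 − 29.43 = 53.09 kPa.
Stress increase at mid-clay by the 2:1 spreading method:
Δσ = qBL/((B+z)(L+z)) = 175×2.7×2.7/((2.7+4.4)(2.7+4.4)) = 25.307 kPa
Final effective stress: σ'_f = σ'_0 + Δσ = 53.09 + 25.307 = 78.397 kPa.
Normally consolidated clay, so the full stress increment lies on the virgin compression line:
S_c = C_c·H/(1+e₀)·log₁₀(σ'_f/σ'_0) = 0.4×5.6/(1+1.05)×log₁₀(78.397/53.09)
    = 1.0927 × 0.16929 = 0.185 m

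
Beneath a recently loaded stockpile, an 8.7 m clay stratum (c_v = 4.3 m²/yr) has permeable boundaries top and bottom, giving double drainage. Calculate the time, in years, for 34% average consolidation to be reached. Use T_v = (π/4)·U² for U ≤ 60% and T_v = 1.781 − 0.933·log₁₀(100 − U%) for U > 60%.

t ≈ 0.4 years

Drainage path length: H_d = H/2 = 4.35 m (double drainage).
U ≤ 60%: T_v = (π/4)·U² = (π/4)×0.34² = 0.090792.
t = T_v·H_d²/c_v = 0.090792×4.35²/4.3 = 0.3995 years.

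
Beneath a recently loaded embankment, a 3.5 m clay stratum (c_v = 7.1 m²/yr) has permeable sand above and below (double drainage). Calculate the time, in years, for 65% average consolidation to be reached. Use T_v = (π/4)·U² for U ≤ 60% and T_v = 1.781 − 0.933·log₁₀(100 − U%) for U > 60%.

Drainage path length: H_d = H/2 = 1.75 m (double drainage).
U > 60%: T_v = 1.781 − 0.933·log₁₀(100 − 65) = 0.34038.
t = T_v·H_d²/c_v = 0.34038×1.75²/7.1 = 0.1468 years.

t ≈ 0.147 years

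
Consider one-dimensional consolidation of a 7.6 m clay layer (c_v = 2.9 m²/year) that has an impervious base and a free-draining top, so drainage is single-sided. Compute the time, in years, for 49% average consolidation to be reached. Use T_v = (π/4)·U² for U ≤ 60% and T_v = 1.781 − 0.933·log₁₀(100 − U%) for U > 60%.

Drainage path length: H_d = H = 7.6 m (single drainage).
U ≤ 60%: T_v = (π/4)·U² = (π/4)×0.49² = 0.18857.
t = T_v·H_d²/c_v = 0.18857×7.6²/2.9 = 3.756 years.

t ≈ 3.76 years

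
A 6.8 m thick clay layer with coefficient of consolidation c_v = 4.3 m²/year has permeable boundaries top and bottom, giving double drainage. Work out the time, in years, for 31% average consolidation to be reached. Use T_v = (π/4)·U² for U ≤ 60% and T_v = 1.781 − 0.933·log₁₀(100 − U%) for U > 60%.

Drainage path length: H_d = H/2 = 3.4 m (double drainage).
U ≤ 60%: T_v = (π/4)·U² = (π/4)×0.31² = 0.075477.
t = T_v·H_d²/c_v = 0.075477×3.4²/4.3 = 0.2029 years.

t ≈ 0.203 years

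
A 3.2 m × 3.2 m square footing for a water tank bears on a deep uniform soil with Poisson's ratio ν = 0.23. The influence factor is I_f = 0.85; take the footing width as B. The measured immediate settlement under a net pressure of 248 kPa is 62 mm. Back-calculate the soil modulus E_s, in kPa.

S_e = q·B·(1−ν²)/E_s · I_f  ⇒  E_s = q·B·(1−ν²)·I_f / S_e.
E_s = 248 × 3.2 × 0.9471 × 0.85 / 0.062 = 10300 kPa

E_s ≈ 10300 kPa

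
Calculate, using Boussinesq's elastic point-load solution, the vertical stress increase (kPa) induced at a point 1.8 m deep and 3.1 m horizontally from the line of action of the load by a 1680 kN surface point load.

Boussinesq vertical stress below a point load on an elastic half-space:
Δσ_z = 3P/(2πz²) · [1 + (r/z)²]^(−5/2)
r/z = 3.1/1.8 = 1.7222; [1+(r/z)²]^(−5/2) = 0.031923.
Δσ_z = 3×1680/(2π×1.8²) × 0.031923 = 247.57 × 0.031923 = 7.903 kPa

Δσ_z ≈ 7.9 kPa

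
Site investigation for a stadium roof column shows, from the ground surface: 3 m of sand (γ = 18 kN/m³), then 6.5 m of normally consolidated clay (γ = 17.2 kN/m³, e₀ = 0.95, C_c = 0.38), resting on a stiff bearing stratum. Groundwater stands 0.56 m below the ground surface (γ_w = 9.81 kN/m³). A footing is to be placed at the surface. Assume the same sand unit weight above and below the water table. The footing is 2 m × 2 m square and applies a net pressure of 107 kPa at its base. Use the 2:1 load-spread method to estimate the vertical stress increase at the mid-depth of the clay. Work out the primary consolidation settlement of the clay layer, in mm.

Mid-depth of clay below the ground surface: z = 3 + 6.5/2 = 6.25 m.
Total vertical stress at mid-clay: σ_v = 18×3 + 17.2×3.25 = 109.9 kPa.
Pore pressure: u = 9.81×(6.25 − 0.56) = 55.819 kPa.
Initial effective stress: σ'_0 = σ_v − u = 109.9 − 55.819 = 54.081 kPa.
Stress increase at mid-clay by the 2:1 spreading method:
Δσ = qBL/((B+z)(L+z)) = 107×2×2/((2+6.25)(2+6.25)) = 6.2883 kPa
Final effective stress: σ'_f = σ'_0 + Δσ = 54.081 + 6.2883 = 60.369 kPa.
Normally consolidated clay, so the full stress increment lies on the virgin compression line:
S_c = C_c·H/(1+e₀)·log₁₀(σ'_f/σ'_0) = 0.38×6.5/(1+0.95)×log₁₀(60.369/54.081)
    = 1.2667 × 0.047769 = 0.06051 m

S_c ≈ 60.5 mm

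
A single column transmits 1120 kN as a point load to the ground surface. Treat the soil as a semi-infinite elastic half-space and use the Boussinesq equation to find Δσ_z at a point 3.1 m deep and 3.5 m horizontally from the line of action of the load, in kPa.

Δσ_z ≈ 7.13 kPa

Boussinesq vertical stress below a point load on an elastic half-space:
Δσ_z = 3P/(2πz²) · [1 + (r/z)²]^(−5/2)
r/z = 3.5/3.1 = 1.129; [1+(r/z)²]^(−5/2) = 0.12814.
Δσ_z = 3×1120/(2π×3.1²) × 0.12814 = 55.646 × 0.12814 = 7.13 kPa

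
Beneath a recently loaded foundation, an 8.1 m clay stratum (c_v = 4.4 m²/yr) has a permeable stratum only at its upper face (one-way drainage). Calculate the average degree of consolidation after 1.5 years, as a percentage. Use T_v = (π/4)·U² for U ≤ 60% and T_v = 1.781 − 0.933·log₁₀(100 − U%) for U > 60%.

Drainage path length: H_d = H = 8.1 m (single drainage).
T_v = c_v·t/H_d² = 4.4×1.5/8.1² = 0.10059.
T_v = 0.10059 corresponds to the U ≤ 60% branch:
U = √(4T_v/π) = 0.3579

U ≈ 35.8 %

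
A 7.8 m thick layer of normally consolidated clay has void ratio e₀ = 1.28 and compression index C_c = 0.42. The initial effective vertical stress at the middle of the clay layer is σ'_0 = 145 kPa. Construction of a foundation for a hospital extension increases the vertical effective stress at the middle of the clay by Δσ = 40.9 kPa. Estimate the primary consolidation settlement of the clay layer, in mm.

Final effective stress: σ'_f = σ'_0 + Δσ = 145 + 40.9 = 185.9 kPa.
Normally consolidated clay, so the full stress increment lies on the virgin compression line:
S_c = C_c·H/(1+e₀)·log₁₀(σ'_f/σ'_0) = 0.42×7.8/(1+1.28)×log₁₀(185.9/145)
    = 1.4368 × 0.10791 = 0.155 m

S_c ≈ 155 mm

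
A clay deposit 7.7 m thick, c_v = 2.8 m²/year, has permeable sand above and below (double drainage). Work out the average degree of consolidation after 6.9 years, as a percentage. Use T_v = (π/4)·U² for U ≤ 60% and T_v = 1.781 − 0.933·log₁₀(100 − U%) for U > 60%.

Drainage path length: H_d = H/2 = 3.85 m (double drainage).
T_v = c_v·t/H_d² = 2.8×6.9/3.85² = 1.3034.
T_v = 1.3034 corresponds to the U > 60% branch:
U = 1 − 10^((1.781 − T_v)/0.933)/100 = 0.9675

U ≈ 96.7 %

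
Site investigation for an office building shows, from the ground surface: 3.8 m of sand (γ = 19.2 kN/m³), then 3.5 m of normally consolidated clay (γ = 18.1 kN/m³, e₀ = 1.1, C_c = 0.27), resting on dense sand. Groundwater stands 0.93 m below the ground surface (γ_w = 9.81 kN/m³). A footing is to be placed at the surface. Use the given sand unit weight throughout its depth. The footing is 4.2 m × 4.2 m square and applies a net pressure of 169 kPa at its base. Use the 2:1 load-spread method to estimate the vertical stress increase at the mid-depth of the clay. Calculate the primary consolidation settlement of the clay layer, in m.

Mid-depth of clay below the ground surface: z = 3.8 + 3.5/2 = 5.55 m.
Total vertical stress at mid-clay: σ_v = 19.2×3.8 + 18.1×1.75 = 104.63 kPa.
Pore pressure: u = 9.81×(5.55 − 0.93) = 45.322 kPa.
Initial effective stress: σ'_0 = σ_v − u = 104.63 − 45.322 = 59.308 kPa.
Stress increase at mid-clay by the 2:1 spreading method:
Δσ = qBL/((B+z)(L+z)) = 169×4.2×4.2/((4.2+5.55)(4.2+5.55)) = 31.36 kPa
Final effective stress: σ'_f = σ'_0 + Δσ = 59.308 + 31.36 = 90.668 kPa.
Normally consolidated clay, so the full stress increment lies on the virgin compression line:
S_c = C_c·H/(1+e₀)·log₁₀(σ'_f/σ'_0) = 0.27×3.5/(1+1.1)×log₁₀(90.668/59.308)
    = 0.45 × 0.18434 = 0.08295 m

S_c ≈ 0.083 m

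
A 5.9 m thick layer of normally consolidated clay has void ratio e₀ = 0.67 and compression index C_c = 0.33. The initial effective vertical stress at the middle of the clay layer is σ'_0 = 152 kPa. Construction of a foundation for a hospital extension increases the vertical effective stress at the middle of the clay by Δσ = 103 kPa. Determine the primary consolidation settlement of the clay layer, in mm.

S_c ≈ 262 mm

Final effective stress: σ'_f = σ'_0 + Δσ = 152 + 103 = 255 kPa.
Normally consolidated clay, so the full stress increment lies on the virgin compression line:
S_c = C_c·H/(1+e₀)·log₁₀(σ'_f/σ'_0) = 0.33×5.9/(1+0.67)×log₁₀(255/152)
    = 1.1659 × 0.2247 = 0.262 m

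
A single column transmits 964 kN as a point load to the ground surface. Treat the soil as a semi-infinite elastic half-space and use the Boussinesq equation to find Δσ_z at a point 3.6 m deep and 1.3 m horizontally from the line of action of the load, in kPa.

Δσ_z ≈ 26.1 kPa

Boussinesq vertical stress below a point load on an elastic half-space:
Δσ_z = 3P/(2πz²) · [1 + (r/z)²]^(−5/2)
r/z = 1.3/3.6 = 0.36111; [1+(r/z)²]^(−5/2) = 0.73607.
Δσ_z = 3×964/(2π×3.6²) × 0.73607 = 35.515 × 0.73607 = 26.14 kPa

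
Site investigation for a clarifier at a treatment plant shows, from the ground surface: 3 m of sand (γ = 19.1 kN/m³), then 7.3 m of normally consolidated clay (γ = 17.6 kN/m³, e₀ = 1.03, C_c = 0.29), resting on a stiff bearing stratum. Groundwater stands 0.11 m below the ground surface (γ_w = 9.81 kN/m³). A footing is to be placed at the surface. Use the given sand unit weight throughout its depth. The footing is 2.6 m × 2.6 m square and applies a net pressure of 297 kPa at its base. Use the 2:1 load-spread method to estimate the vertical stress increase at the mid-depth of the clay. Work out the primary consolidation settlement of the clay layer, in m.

Mid-depth of clay below the ground surface: z = 3 + 7.3/2 = 6.65 m.
Total vertical stress at mid-clay: σ_v = 19.1×3 + 17.6×3.65 = 121.54 kPa.
Pore pressure: u = 9.81×(6.65 − 0.11) = 64.157 kPa.
Initial effective stress: σ'_0 = σ_v − u = 121.54 − 64.157 = 57.383 kPa.
Stress increase at mid-clay by the 2:1 spreading method:
Δσ = qBL/((B+z)(L+z)) = 297×2.6×2.6/((2.6+6.65)(2.6+6.65)) = 23.465 kPa
Final effective stress: σ'_f = σ'_0 + Δσ = 57.383 + 23.465 = 80.848 kPa.
Normally consolidated clay, so the full stress increment lies on the virgin compression line:
S_c = C_c·H/(1+e₀)·log₁₀(σ'_f/σ'_0) = 0.29×7.3/(1+1.03)×log₁₀(80.848/57.383)
    = 1.0429 × 0.14889 = 0.1553 m

S_c ≈ 0.155 m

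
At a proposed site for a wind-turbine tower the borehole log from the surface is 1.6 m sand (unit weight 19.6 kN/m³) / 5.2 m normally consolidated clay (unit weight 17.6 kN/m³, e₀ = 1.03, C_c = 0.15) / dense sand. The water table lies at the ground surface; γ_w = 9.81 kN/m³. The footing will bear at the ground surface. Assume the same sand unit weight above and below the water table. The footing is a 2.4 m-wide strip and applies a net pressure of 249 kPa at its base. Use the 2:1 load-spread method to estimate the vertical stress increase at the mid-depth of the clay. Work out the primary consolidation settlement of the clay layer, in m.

S_c ≈ 0.21 m

Mid-depth of clay below the ground surface: z = 1.6 + 5.2/2 = 4.2 m.
Total vertical stress at mid-clay: σ_v = 19.6×1.6 + 17.6×2.6 = 77.12 kPa.
Pore pressure: u = 9.81×(4.2 − 0) = 41.202 kPa.
Initial effective stress: σ'_0 = σ_v − u = 77.12 − 41.202 = 35.918 kPa.
Stress increase at mid-clay by the 2:1 spreading method:
Δσ = qB/(B+z) = 249×2.4/(2.4+4.2) = 90.545 kPa
Final effective stress: σ'_f = σ'_0 + Δσ = 35.918 + 90.545 = 126.46 kPa.
Normally consolidated clay, so the full stress increment lies on the virgin compression line:
S_c = C_c·H/(1+e₀)·log₁₀(σ'_f/σ'_0) = 0.15×5.2/(1+1.03)×log₁₀(126.46/35.918)
    = 0.38424 × 0.54664 = 0.21 m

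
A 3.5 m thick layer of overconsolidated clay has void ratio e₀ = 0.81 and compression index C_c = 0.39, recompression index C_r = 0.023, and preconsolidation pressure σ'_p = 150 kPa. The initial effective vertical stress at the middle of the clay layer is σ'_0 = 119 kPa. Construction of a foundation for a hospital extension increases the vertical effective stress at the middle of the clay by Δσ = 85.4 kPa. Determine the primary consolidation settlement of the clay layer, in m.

Final effective stress: σ'_f = 119 + 85.4 = 204.4 kPa.
σ'_f = 204.4 > σ'_p = 150 kPa, so the stress path crosses the preconsolidation pressure — recompression up to σ'_p, then virgin compression beyond:
S_c = H/(1+e₀)·[C_r·log₁₀(σ'_p/σ'_0) + C_c·log₁₀(σ'_f/σ'_p)]
    = 3.5/1.81 × [0.023×log₁₀(150/119) + 0.39×log₁₀(204.4/150)]
    = 1.9337 × [0.0023125 + 0.052412] = 0.1058 m

S_c ≈ 0.106 m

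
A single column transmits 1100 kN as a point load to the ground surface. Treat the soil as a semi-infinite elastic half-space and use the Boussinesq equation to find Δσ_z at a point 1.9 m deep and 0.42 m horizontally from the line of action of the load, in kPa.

Boussinesq vertical stress below a point load on an elastic half-space:
Δσ_z = 3P/(2πz²) · [1 + (r/z)²]^(−5/2)
r/z = 0.42/1.9 = 0.22105; [1+(r/z)²]^(−5/2) = 0.88757.
Δσ_z = 3×1100/(2π×1.9²) × 0.88757 = 145.49 × 0.88757 = 129.1 kPa

Δσ_z ≈ 129 kPa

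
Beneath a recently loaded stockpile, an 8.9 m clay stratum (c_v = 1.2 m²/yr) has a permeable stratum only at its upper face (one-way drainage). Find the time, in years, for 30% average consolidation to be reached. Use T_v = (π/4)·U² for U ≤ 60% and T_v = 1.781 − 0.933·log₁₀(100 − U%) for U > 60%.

t ≈ 4.67 years

Drainage path length: H_d = H = 8.9 m (single drainage).
U ≤ 60%: T_v = (π/4)·U² = (π/4)×0.3² = 0.070686.
t = T_v·H_d²/c_v = 0.070686×8.9²/1.2 = 4.666 years.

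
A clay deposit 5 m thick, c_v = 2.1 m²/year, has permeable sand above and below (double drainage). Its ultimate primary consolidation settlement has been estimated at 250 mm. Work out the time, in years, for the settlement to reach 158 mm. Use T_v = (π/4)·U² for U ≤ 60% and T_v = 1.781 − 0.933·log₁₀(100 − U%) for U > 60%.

Drainage path length: H_d = H/2 = 2.5 m (double drainage).
U = S(t)/S_ult = 158/250 = 0.632.
U > 60%: T_v = 1.781 − 0.933·log₁₀(100 − 63.2) = 0.32006.
t = T_v·H_d²/c_v = 0.32006×2.5²/2.1 = 0.9526 years.

t ≈ 0.953 years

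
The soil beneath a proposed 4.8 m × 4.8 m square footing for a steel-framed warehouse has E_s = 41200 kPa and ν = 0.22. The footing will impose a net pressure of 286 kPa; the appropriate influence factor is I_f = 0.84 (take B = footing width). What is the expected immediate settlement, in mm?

S_e ≈ 26.6 mm

Immediate (elastic) settlement: S_e = q·B·(1−ν²)/E_s · I_f.
S_e = 286 × 4.8 × (1 − 0.22²) / 41200 × 0.84
    = 286 × 4.8 × 0.9516 / 41200 × 0.84
    = 0.02663 m = 26.63 mm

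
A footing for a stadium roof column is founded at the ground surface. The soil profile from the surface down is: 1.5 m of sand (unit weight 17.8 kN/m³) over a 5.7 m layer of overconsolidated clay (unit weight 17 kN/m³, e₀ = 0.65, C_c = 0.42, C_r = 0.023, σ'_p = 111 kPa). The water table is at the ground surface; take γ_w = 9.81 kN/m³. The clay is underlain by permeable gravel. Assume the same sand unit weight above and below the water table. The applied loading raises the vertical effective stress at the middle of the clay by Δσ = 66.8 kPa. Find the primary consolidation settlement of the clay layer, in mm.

Mid-depth of clay below the ground surface: z = 1.5 + 5.7/2 = 4.35 m.
Total vertical stress at mid-clay: σ_v = 17.8×1.5 + 17×2.85 = 75.15 kPa.
Pore pressure: u = 9.81×(4.35 − 0) = 42.673 kPa.
Initial effective stress: σ'_0 = σ_v − u = 75.15 − 42.673 = 32.477 kPa.
Final effective stress: σ'_f = 32.477 + 66.8 = 99.277 kPa.
σ'_f = 99.277 ≤ σ'_p = 111 kPa, so the clay remains overconsolidated and only the recompression index applies:
S_c = C_r·H/(1+e₀)·log₁₀(σ'_f/σ'_0) = 0.023×5.7/1.65×log₁₀(99.277/32.477)
    = 0.079453 × 0.48527 = 0.03856 m

S_c ≈ 38.6 mm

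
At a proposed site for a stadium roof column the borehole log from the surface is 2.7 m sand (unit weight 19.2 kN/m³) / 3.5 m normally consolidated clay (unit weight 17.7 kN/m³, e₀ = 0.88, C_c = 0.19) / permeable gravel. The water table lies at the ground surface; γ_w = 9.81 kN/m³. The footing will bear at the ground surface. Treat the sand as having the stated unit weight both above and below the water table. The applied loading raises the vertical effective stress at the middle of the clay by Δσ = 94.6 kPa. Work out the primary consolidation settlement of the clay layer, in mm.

Mid-depth of clay below the ground surface: z = 2.7 + 3.5/2 = 4.45 m.
Total vertical stress at mid-clay: σ_v = 19.2×2.7 + 17.7×1.75 = 82.815 kPa.
Pore pressure: u = 9.81×(4.45 − 0) = 43.655 kPa.
Initial effective stress: σ'_0 = σ_v − u = 82.815 − 43.655 = 39.16 kPa.
Final effective stress: σ'_f = σ'_0 + Δσ = 39.16 + 94.6 = 133.76 kPa.
Normally consolidated clay, so the full stress increment lies on the virgin compression line:
S_c = C_c·H/(1+e₀)·log₁₀(σ'_f/σ'_0) = 0.19×3.5/(1+0.88)×log₁₀(133.76/39.16)
    = 0.35372 × 0.53348 = 0.1887 m

S_c ≈ 189 mm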